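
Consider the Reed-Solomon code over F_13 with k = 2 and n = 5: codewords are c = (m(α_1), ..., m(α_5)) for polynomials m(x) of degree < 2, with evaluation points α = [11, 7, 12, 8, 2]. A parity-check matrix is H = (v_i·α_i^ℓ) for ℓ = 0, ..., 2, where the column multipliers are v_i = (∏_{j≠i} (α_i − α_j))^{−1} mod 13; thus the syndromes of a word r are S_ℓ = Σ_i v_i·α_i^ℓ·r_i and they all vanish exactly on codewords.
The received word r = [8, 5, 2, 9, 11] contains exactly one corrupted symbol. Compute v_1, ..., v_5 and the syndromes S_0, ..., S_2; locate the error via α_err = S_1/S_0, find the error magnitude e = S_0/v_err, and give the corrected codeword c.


S = (11, 2, 11), error at position 3, error magnitude e = 3, c = [8, 5, 12, 9, 11].

Step 1: column multipliers v_i = (∏_{j≠i}(α_i − α_j))^{−1} mod 13.
  i = 1 (α = 11): (11−7)(11−12)(11−8)(11−2) = 4·(−1)·3·9 = −108 ≡ 9, so v_1 = 9^{−1} = 3 (mod 13).
  i = 2 (α = 7): (7−11)(7−12)(7−8)(7−2) = (−4)·(−5)·(−1)·5 = −100 ≡ 4, so v_2 = 4^{−1} = 10 (mod 13).
  i = 3 (α = 12): (12−11)(12−7)(12−8)(12−2) = 1·5·4·10 = 200 ≡ 5, so v_3 = 5^{−1} = 8 (mod 13).
  i = 4 (α = 8): (8−11)(8−7)(8−12)(8−2) = (−3)·1·(−4)·6 = 72 ≡ 7, so v_4 = 7^{−1} = 2 (mod 13).
  i = 5 (α = 2): (2−11)(2−7)(2−12)(2−8) = (−9)·(−5)·(−10)·(−6) = 2700 ≡ 9, so v_5 = 9^{−1} = 3 (mod 13).
  v = [3, 10, 8, 2, 3].
Step 2: syndromes of r = [8, 5, 2, 9, 11] (all sums mod 13).
  S_0 = Σ v_i r_i = 3·8 + 10·5 + 8·2 + 2·9 + 3·11 = 141 ≡ 11.
  S_1 = Σ v_i α_i r_i = 3·11·8 + 10·7·5 + 8·12·2 + 2·8·9 + 3·2·11 = 1016 ≡ 2.
  α_i^2 mod 13 = [4, 10, 1, 12, 4].
  S_2 = Σ v_i α_i^2 r_i = 3·4·8 + 10·10·5 + 8·1·2 + 2·12·9 + 3·4·11 = 960 ≡ 11.
  S = (11, 2, 11) ≠ 0, so r is not a codeword (an error is present).
Step 3: locate the error. For a single error e at position i, S_ℓ = v_i·e·α_i^ℓ, so α_err = S_1/S_0.
  S_0^{−1} = 11^{−1} = 6 (mod 13), so α_err = 2·6 = 12 ≡ 12 = α_3. Error position i = 3.
  Consistency check: S_2/S_1 = 11·7 = 77 ≡ 12 = α_err ✓ (single-error assumption holds).
Step 4: error magnitude e = S_0/v_3 = S_0·∏_{j≠3}(α_3 − α_j) = 11·5 = 55 ≡ 3 (mod 13).
Step 5: correct position 3: c_3 = r_3 − e = 2 − 3 ≡ 12 (mod 13). Hence c = [8, 5, 12, 9, 11].
  Check: interpolating c through the α_i gives m(x) = 3 + 4·x (degree < 2) with m(α_i) = c_i for every i, so c is indeed a codeword.


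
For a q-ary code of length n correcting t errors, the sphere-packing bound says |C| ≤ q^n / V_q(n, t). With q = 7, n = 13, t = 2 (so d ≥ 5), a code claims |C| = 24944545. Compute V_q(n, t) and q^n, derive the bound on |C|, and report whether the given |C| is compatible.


V_q(n, t) = 2887, q^n = 96889010407, Hamming bound = 33560446, |C| = 24944545 ≤ bound (satisfied).

Step 1: Compute V_q(n, t) = Σ_{j=0}^2 C(n, j) (q−1)^j.
  j = 0: C(13,0)·(6)^0 = 1·1 = 1.
  j = 1: C(13,1)·(6)^1 = 13·6 = 78.
  j = 2: C(13,2)·(6)^2 = 78·36 = 2808.
  V_q(n, t) = 1 + 78 + 2808 = 2887.
Step 2: q^n = 7^13 = 96889010407.
Step 3: Hamming bound ⌊q^n / V_q(n,t)⌋ = ⌊96889010407/2887⌋ = 33560446.
Step 4: Compare |C| = 24944545 to 33560446: satisfied.
The claimed |C| lies below the Hamming bound.


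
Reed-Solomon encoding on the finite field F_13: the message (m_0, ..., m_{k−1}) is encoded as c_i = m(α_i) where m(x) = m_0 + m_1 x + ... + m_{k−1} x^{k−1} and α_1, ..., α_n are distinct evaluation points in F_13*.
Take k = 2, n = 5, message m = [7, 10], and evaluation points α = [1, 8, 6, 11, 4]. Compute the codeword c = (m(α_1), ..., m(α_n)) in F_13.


c = [4, 9, 2, 0, 8]

Message polynomial: m(x) = 7 + 10·x (mod 13).
For each evaluation point α_i, compute m(α_i) mod 13:
  α_1 = 1: Horner steps 10 → 4, so m(1) = 4.
  α_2 = 8: Horner steps 10 → 9, so m(8) = 9.
  α_3 = 6: Horner steps 10 → 2, so m(6) = 2.
  α_4 = 11: Horner steps 10 → 0, so m(11) = 0.
  α_5 = 4: Horner steps 10 → 8, so m(4) = 8.
Codeword c = [4, 9, 2, 0, 8] ∈ F_13^5.


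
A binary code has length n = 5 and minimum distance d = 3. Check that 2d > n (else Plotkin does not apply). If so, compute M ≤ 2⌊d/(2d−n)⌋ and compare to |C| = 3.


Plotkin bound M ≤ 6; given |C| = 3 ≤ bound (satisfied).

Check applicability: 2d = 6, n = 5.
2d − n = 1 > 0, so Plotkin applies.
Compute d/(2d−n) = 3/1 ≈ 3.0000.
⌊d/(2d−n)⌋ = 3.
Plotkin bound: M ≤ 2·3 = 6.
Given |C| = 3, check: satisfied.
This |C| is below the Plotkin bound.


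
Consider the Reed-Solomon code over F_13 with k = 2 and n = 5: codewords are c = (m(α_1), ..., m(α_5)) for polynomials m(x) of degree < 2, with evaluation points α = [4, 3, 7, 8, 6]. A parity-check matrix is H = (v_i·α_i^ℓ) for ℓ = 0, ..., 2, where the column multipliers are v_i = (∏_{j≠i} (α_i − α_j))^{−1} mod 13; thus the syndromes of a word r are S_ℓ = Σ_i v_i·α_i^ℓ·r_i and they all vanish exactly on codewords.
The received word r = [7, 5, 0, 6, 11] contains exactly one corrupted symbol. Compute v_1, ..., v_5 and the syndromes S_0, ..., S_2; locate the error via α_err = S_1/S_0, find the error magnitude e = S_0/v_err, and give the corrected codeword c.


S = (4, 6, 9), error at position 4, error magnitude e = 4, c = [7, 5, 0, 2, 11].

Step 1: column multipliers v_i = (∏_{j≠i}(α_i − α_j))^{−1} mod 13.
  i = 1 (α = 4): (4−3)(4−7)(4−8)(4−6) = 1·(−3)·(−4)·(−2) = −24 ≡ 2, so v_1 = 2^{−1} = 7 (mod 13).
  i = 2 (α = 3): (3−4)(3−7)(3−8)(3−6) = (−1)·(−4)·(−5)·(−3) = 60 ≡ 8, so v_2 = 8^{−1} = 5 (mod 13).
  i = 3 (α = 7): (7−4)(7−3)(7−8)(7−6) = 3·4·(−1)·1 = −12 ≡ 1, so v_3 = 1^{−1} = 1 (mod 13).
  i = 4 (α = 8): (8−4)(8−3)(8−7)(8−6) = 4·5·1·2 = 40 ≡ 1, so v_4 = 1^{−1} = 1 (mod 13).
  i = 5 (α = 6): (6−4)(6−3)(6−7)(6−8) = 2·3·(−1)·(−2) = 12 ≡ 12, so v_5 = 12^{−1} = 12 (mod 13).
  v = [7, 5, 1, 1, 12].
Step 2: syndromes of r = [7, 5, 0, 6, 11] (all sums mod 13).
  S_0 = Σ v_i r_i = 7·7 + 5·5 + 1·0 + 1·6 + 12·11 = 212 ≡ 4.
  S_1 = Σ v_i α_i r_i = 7·4·7 + 5·3·5 + 1·7·0 + 1·8·6 + 12·6·11 = 1111 ≡ 6.
  α_i^2 mod 13 = [3, 9, 10, 12, 10].
  S_2 = Σ v_i α_i^2 r_i = 7·3·7 + 5·9·5 + 1·10·0 + 1·12·6 + 12·10·11 = 1764 ≡ 9.
  S = (4, 6, 9) ≠ 0, so r is not a codeword (an error is present).
Step 3: locate the error. For a single error e at position i, S_ℓ = v_i·e·α_i^ℓ, so α_err = S_1/S_0.
  S_0^{−1} = 4^{−1} = 10 (mod 13), so α_err = 6·10 = 60 ≡ 8 = α_4. Error position i = 4.
  Consistency check: S_2/S_1 = 9·11 = 99 ≡ 8 = α_err ✓ (single-error assumption holds).
Step 4: error magnitude e = S_0/v_4 = S_0·∏_{j≠4}(α_4 − α_j) = 4·1 = 4 ≡ 4 (mod 13).
Step 5: correct position 4: c_4 = r_4 − e = 6 − 4 ≡ 2 (mod 13). Hence c = [7, 5, 0, 2, 11].
  Check: interpolating c through the α_i gives m(x) = 12 + 2·x (degree < 2) with m(α_i) = c_i for every i, so c is indeed a codeword.


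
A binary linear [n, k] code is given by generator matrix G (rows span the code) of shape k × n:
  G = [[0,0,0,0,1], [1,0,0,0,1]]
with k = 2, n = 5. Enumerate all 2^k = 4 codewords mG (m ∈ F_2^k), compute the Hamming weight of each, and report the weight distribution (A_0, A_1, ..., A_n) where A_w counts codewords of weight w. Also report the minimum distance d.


Weight distribution: A_0 = 1, A_1 = 2, A_2 = 1. Minimum distance d = 1.

Enumerate all 2^2 = 4 messages m ∈ F_2^2.
For each, compute codeword c = mG in F_2^5, then tally its weight.
  m = 00 → c = 00000, weight = 0.
  m = 10 → c = 00001, weight = 1.
  m = 01 → c = 10001, weight = 2.
  m = 11 → c = 10000, weight = 1.
Tally weights:
  weight 0: 1 codewords.
  weight 1: 2 codewords.
  weight 2: 1 codewords.
Minimum distance d = smallest w > 0 with A_w > 0 = 1.
Sanity: Σ A_w = 4 = 2^2 = 4 ✓.


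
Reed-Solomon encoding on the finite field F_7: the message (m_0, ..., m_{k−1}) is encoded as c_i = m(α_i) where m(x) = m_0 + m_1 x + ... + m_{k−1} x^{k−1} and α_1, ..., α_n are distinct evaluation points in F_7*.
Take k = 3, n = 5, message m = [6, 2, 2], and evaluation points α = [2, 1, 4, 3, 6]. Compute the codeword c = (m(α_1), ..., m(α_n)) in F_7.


c = [4, 3, 4, 2, 6]

Message polynomial: m(x) = 6 + 2·x + 2·x^2 (mod 7).
For each evaluation point α_i, compute m(α_i) mod 7:
  α_1 = 2: Horner steps 2 → 6 → 4, so m(2) = 4.
  α_2 = 1: Horner steps 2 → 4 → 3, so m(1) = 3.
  α_3 = 4: Horner steps 2 → 3 → 4, so m(4) = 4.
  α_4 = 3: Horner steps 2 → 1 → 2, so m(3) = 2.
  α_5 = 6: Horner steps 2 → 0 → 6, so m(6) = 6.
Codeword c = [4, 3, 4, 2, 6] ∈ F_7^5.


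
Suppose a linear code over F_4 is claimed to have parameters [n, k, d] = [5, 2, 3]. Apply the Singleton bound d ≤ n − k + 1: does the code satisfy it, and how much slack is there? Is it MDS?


Singleton RHS = n − k + 1 = 4, slack = 1, bound satisfied, not MDS.

Singleton bound: d ≤ n − k + 1.
Here n = 5, k = 2, so n − k + 1 = 4.
Given d = 3, check d ≤ 4: YES.
Slack = (n − k + 1) − d = 1.
The code is NOT MDS (slack = 1 > 0).
Description: the claimed parameters are [5, 2, 3]_4; such a code would be non-MDS.


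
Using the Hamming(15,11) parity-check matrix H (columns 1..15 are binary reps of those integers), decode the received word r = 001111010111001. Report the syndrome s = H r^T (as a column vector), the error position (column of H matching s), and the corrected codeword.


s = (1, 1, 1, 0)^T, error position = 14, corrected codeword c = 001111010111011

Compute s = H r^T mod 2 one row at a time:
  s_1 = 1 + 0 + 1 + 1 + 1 + 0 + 0 + 1 = 5 ≡ 1 (mod 2).
  s_2 = 1 + 1 + 1 + 0 + 1 + 0 + 0 + 1 = 5 ≡ 1 (mod 2).
  s_3 = 0 + 1 + 1 + 0 + 1 + 1 + 0 + 1 = 5 ≡ 1 (mod 2).
  s_4 = 0 + 1 + 1 + 0 + 0 + 1 + 0 + 1 = 4 ≡ 0 (mod 2).
s = (1, 1, 1, 0)^T — this equals column 14 of H (binary 1110), so error is at position 14.
Correct: flip bit 14 of r = 001111010111001 to get c = 001111010111011.


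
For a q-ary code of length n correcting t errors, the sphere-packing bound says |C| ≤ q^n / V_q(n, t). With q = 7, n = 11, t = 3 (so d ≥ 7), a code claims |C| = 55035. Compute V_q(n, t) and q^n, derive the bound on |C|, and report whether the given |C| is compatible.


V_q(n, t) = 37687, q^n = 1977326743, Hamming bound = 52467, |C| = 55035 > bound (violated).

Step 1: Compute V_q(n, t) = Σ_{j=0}^3 C(n, j) (q−1)^j.
  j = 0: C(11,0)·(6)^0 = 1·1 = 1.
  j = 1: C(11,1)·(6)^1 = 11·6 = 66.
  j = 2: C(11,2)·(6)^2 = 55·36 = 1980.
  j = 3: C(11,3)·(6)^3 = 165·216 = 35640.
  V_q(n, t) = 1 + 66 + 1980 + 35640 = 37687.
Step 2: q^n = 7^11 = 1977326743.
Step 3: Hamming bound ⌊q^n / V_q(n,t)⌋ = ⌊1977326743/37687⌋ = 52467.
Step 4: Compare |C| = 55035 to 52467: violated.
The claimed |C| lies above the Hamming bound, so no 7-ary code of length 11 with d ≥ 7 can have 55035 codewords.


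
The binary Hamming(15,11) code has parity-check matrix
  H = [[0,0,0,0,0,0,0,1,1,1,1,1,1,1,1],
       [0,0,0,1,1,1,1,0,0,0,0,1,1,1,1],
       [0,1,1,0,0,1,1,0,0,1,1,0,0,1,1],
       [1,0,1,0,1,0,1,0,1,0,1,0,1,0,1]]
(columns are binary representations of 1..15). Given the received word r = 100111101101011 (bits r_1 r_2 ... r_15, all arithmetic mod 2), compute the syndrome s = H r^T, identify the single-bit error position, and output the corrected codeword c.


s = (1, 1, 1, 1)^T, error position = 15, corrected codeword c = 100111101101010

Compute s = H r^T mod 2 one row at a time:
  s_1 = 0 + 1 + 1 + 0 + 1 + 0 + 1 + 1 = 5 ≡ 1 (mod 2).
  s_2 = 1 + 1 + 1 + 1 + 1 + 0 + 1 + 1 = 7 ≡ 1 (mod 2).
  s_3 = 0 + 0 + 1 + 1 + 1 + 0 + 1 + 1 = 5 ≡ 1 (mod 2).
  s_4 = 1 + 0 + 1 + 1 + 1 + 0 + 0 + 1 = 5 ≡ 1 (mod 2).
s = (1, 1, 1, 1)^T — this equals column 15 of H (binary 1111), so error is at position 15.
Correct: flip bit 15 of r = 100111101101011 to get c = 100111101101010.


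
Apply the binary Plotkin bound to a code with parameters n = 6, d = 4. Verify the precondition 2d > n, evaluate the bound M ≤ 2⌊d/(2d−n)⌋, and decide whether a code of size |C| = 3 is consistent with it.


Plotkin bound M ≤ 4; given |C| = 3 ≤ bound (satisfied).

Check applicability: 2d = 8, n = 6.
2d − n = 2 > 0, so Plotkin applies.
Compute d/(2d−n) = 4/2 ≈ 2.0000.
⌊d/(2d−n)⌋ = 2.
Plotkin bound: M ≤ 2·2 = 4.
Given |C| = 3, check: satisfied.
This |C| is below the Plotkin bound.


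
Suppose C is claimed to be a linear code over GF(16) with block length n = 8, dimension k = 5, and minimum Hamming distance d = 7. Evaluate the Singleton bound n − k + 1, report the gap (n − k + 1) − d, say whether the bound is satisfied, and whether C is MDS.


Singleton RHS = n − k + 1 = 4, slack = -3, bound violated (no such code; not MDS).

Singleton bound: d ≤ n − k + 1.
Here n = 8, k = 5, so n − k + 1 = 4.
Given d = 7, check d ≤ 4: NO.
Slack = (n − k + 1) − d = -3.
The slack is negative: d = 7 exceeds n − k + 1 = 4 by 3, so the Singleton bound is violated and no linear [8, 5, 7]_16 code can exist. In particular it is not MDS (MDS requires d = n − k + 1 exactly).
Description: the claimed parameters are [8, 5, 7]_16; such a code would be impossible (violates the Singleton bound).


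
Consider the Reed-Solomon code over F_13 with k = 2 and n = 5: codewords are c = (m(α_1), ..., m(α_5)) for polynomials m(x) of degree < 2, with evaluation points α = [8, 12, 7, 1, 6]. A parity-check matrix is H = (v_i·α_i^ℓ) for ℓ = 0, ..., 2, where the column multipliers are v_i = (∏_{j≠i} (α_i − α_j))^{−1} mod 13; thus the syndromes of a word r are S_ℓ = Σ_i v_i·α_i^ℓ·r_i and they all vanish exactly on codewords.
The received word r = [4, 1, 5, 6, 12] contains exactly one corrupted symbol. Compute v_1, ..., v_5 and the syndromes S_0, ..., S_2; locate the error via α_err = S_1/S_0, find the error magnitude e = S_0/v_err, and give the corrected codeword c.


S = (9, 11, 12), error at position 3, error magnitude e = 10, c = [4, 1, 8, 6, 12].

Step 1: column multipliers v_i = (∏_{j≠i}(α_i − α_j))^{−1} mod 13.
  i = 1 (α = 8): (8−12)(8−7)(8−1)(8−6) = (−4)·1·7·2 = −56 ≡ 9, so v_1 = 9^{−1} = 3 (mod 13).
  i = 2 (α = 12): (12−8)(12−7)(12−1)(12−6) = 4·5·11·6 = 1320 ≡ 7, so v_2 = 7^{−1} = 2 (mod 13).
  i = 3 (α = 7): (7−8)(7−12)(7−1)(7−6) = (−1)·(−5)·6·1 = 30 ≡ 4, so v_3 = 4^{−1} = 10 (mod 13).
  i = 4 (α = 1): (1−8)(1−12)(1−7)(1−6) = (−7)·(−11)·(−6)·(−5) = 2310 ≡ 9, so v_4 = 9^{−1} = 3 (mod 13).
  i = 5 (α = 6): (6−8)(6−12)(6−7)(6−1) = (−2)·(−6)·(−1)·5 = −60 ≡ 5, so v_5 = 5^{−1} = 8 (mod 13).
  v = [3, 2, 10, 3, 8].
Step 2: syndromes of r = [4, 1, 5, 6, 12] (all sums mod 13).
  S_0 = Σ v_i r_i = 3·4 + 2·1 + 10·5 + 3·6 + 8·12 = 178 ≡ 9.
  S_1 = Σ v_i α_i r_i = 3·8·4 + 2·12·1 + 10·7·5 + 3·1·6 + 8·6·12 = 1064 ≡ 11.
  α_i^2 mod 13 = [12, 1, 10, 1, 10].
  S_2 = Σ v_i α_i^2 r_i = 3·12·4 + 2·1·1 + 10·10·5 + 3·1·6 + 8·10·12 = 1624 ≡ 12.
  S = (9, 11, 12) ≠ 0, so r is not a codeword (an error is present).
Step 3: locate the error. For a single error e at position i, S_ℓ = v_i·e·α_i^ℓ, so α_err = S_1/S_0.
  S_0^{−1} = 9^{−1} = 3 (mod 13), so α_err = 11·3 = 33 ≡ 7 = α_3. Error position i = 3.
  Consistency check: S_2/S_1 = 12·6 = 72 ≡ 7 = α_err ✓ (single-error assumption holds).
Step 4: error magnitude e = S_0/v_3 = S_0·∏_{j≠3}(α_3 − α_j) = 9·4 = 36 ≡ 10 (mod 13).
Step 5: correct position 3: c_3 = r_3 − e = 5 − 10 ≡ 8 (mod 13). Hence c = [4, 1, 8, 6, 12].
  Check: interpolating c through the α_i gives m(x) = 10 + 9·x (degree < 2) with m(α_i) = c_i for every i, so c is indeed a codeword.


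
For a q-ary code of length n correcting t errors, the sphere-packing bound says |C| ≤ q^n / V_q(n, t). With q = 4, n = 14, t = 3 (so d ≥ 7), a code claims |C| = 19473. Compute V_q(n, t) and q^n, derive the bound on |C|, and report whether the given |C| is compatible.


V_q(n, t) = 10690, q^n = 268435456, Hamming bound = 25110, |C| = 19473 ≤ bound (satisfied).

Step 1: Compute V_q(n, t) = Σ_{j=0}^3 C(n, j) (q−1)^j.
  j = 0: C(14,0)·(3)^0 = 1·1 = 1.
  j = 1: C(14,1)·(3)^1 = 14·3 = 42.
  j = 2: C(14,2)·(3)^2 = 91·9 = 819.
  j = 3: C(14,3)·(3)^3 = 364·27 = 9828.
  V_q(n, t) = 1 + 42 + 819 + 9828 = 10690.
Step 2: q^n = 4^14 = 268435456.
Step 3: Hamming bound ⌊q^n / V_q(n,t)⌋ = ⌊268435456/10690⌋ = 25110.
Step 4: Compare |C| = 19473 to 25110: satisfied.
The claimed |C| lies below the Hamming bound.


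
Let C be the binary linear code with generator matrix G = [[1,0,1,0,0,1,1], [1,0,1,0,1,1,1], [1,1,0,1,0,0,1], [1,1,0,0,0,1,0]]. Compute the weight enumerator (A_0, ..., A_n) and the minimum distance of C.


Weight distribution: A_0 = 1, A_1 = 1, A_3 = 4, A_4 = 7, A_5 = 3. Minimum distance d = 1.

Enumerate all 2^4 = 16 messages m ∈ F_2^4.
For each, compute codeword c = mG in F_2^7, then tally its weight.
  m = 0000 → c = 0000000, weight = 0.
  m = 1000 → c = 1010011, weight = 4.
  m = 0100 → c = 1010111, weight = 5.
  m = 1100 → c = 0000100, weight = 1.
  m = 0010 → c = 1101001, weight = 4.
  m = 1010 → c = 0111010, weight = 4.
  m = 0110 → c = 0111110, weight = 5.
  m = 1110 → c = 1101101, weight = 5.
  m = 0001 → c = 1100010, weight = 3.
  m = 1001 → c = 0110001, weight = 3.
  m = 0101 → c = 0110101, weight = 4.
  m = 1101 → c = 1100110, weight = 4.
  m = 0011 → c = 0001011, weight = 3.
  m = 1011 → c = 1011000, weight = 3.
  m = 0111 → c = 1011100, weight = 4.
  m = 1111 → c = 0001111, weight = 4.
Tally weights:
  weight 0: 1 codewords.
  weight 1: 1 codewords.
  weight 3: 4 codewords.
  weight 4: 7 codewords.
  weight 5: 3 codewords.
Minimum distance d = smallest w > 0 with A_w > 0 = 1.
Sanity: Σ A_w = 16 = 2^4 = 16 ✓.


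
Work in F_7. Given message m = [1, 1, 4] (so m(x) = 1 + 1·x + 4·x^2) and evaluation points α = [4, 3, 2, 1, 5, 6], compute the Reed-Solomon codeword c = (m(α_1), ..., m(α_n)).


c = [6, 5, 5, 6, 1, 4]

Message polynomial: m(x) = 1 + 1·x + 4·x^2 (mod 7).
For each evaluation point α_i, compute m(α_i) mod 7:
  α_1 = 4: Horner steps 4 → 3 → 6, so m(4) = 6.
  α_2 = 3: Horner steps 4 → 6 → 5, so m(3) = 5.
  α_3 = 2: Horner steps 4 → 2 → 5, so m(2) = 5.
  α_4 = 1: Horner steps 4 → 5 → 6, so m(1) = 6.
  α_5 = 5: Horner steps 4 → 0 → 1, so m(5) = 1.
  α_6 = 6: Horner steps 4 → 4 → 4, so m(6) = 4.
Codeword c = [6, 5, 5, 6, 1, 4] ∈ F_7^6.


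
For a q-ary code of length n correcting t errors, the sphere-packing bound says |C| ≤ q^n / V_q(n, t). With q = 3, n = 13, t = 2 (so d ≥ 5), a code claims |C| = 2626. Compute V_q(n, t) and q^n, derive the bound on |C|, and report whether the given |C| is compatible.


V_q(n, t) = 339, q^n = 1594323, Hamming bound = 4703, |C| = 2626 ≤ bound (satisfied).

Step 1: Compute V_q(n, t) = Σ_{j=0}^2 C(n, j) (q−1)^j.
  j = 0: C(13,0)·(2)^0 = 1·1 = 1.
  j = 1: C(13,1)·(2)^1 = 13·2 = 26.
  j = 2: C(13,2)·(2)^2 = 78·4 = 312.
  V_q(n, t) = 1 + 26 + 312 = 339.
Step 2: q^n = 3^13 = 1594323.
Step 3: Hamming bound ⌊q^n / V_q(n,t)⌋ = ⌊1594323/339⌋ = 4703.
Step 4: Compare |C| = 2626 to 4703: satisfied.
The claimed |C| lies below the Hamming bound.


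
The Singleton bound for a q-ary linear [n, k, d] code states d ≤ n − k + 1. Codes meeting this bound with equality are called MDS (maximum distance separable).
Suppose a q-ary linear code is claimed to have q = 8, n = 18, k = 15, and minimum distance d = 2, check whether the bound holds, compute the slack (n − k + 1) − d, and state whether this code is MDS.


Singleton RHS = n − k + 1 = 4, slack = 2, bound satisfied, not MDS.

Singleton bound: d ≤ n − k + 1.
Here n = 18, k = 15, so n − k + 1 = 4.
Given d = 2, check d ≤ 4: YES.
Slack = (n − k + 1) − d = 2.
The code is NOT MDS (slack = 2 > 0).
Description: the claimed parameters are [18, 15, 2]_8; such a code would be non-MDS.


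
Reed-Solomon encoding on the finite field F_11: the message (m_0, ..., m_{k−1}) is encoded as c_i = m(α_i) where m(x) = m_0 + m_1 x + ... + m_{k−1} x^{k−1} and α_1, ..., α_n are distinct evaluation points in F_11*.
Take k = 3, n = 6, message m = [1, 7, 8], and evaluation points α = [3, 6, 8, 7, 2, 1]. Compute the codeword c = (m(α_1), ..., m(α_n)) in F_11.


c = [6, 1, 8, 2, 3, 5]

Message polynomial: m(x) = 1 + 7·x + 8·x^2 (mod 11).
For each evaluation point α_i, compute m(α_i) mod 11:
  α_1 = 3: Horner steps 8 → 9 → 6, so m(3) = 6.
  α_2 = 6: Horner steps 8 → 0 → 1, so m(6) = 1.
  α_3 = 8: Horner steps 8 → 5 → 8, so m(8) = 8.
  α_4 = 7: Horner steps 8 → 8 → 2, so m(7) = 2.
  α_5 = 2: Horner steps 8 → 1 → 3, so m(2) = 3.
  α_6 = 1: Horner steps 8 → 4 → 5, so m(1) = 5.
Codeword c = [6, 1, 8, 2, 3, 5] ∈ F_11^6.


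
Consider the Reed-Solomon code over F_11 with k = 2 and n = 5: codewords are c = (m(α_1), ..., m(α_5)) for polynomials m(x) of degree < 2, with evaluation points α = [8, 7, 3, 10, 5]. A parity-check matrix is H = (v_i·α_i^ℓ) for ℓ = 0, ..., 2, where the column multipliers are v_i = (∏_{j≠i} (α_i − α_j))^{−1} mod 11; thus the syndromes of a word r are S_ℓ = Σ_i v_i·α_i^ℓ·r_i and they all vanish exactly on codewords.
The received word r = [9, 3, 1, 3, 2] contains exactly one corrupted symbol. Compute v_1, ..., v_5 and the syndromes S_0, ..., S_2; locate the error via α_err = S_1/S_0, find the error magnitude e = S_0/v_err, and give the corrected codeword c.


S = (4, 7, 4), error at position 4, error magnitude e = 4, c = [9, 3, 1, 10, 2].

Step 1: column multipliers v_i = (∏_{j≠i}(α_i − α_j))^{−1} mod 11.
  i = 1 (α = 8): (8−7)(8−3)(8−10)(8−5) = 1·5·(−2)·3 = −30 ≡ 3, so v_1 = 3^{−1} = 4 (mod 11).
  i = 2 (α = 7): (7−8)(7−3)(7−10)(7−5) = (−1)·4·(−3)·2 = 24 ≡ 2, so v_2 = 2^{−1} = 6 (mod 11).
  i = 3 (α = 3): (3−8)(3−7)(3−10)(3−5) = (−5)·(−4)·(−7)·(−2) = 280 ≡ 5, so v_3 = 5^{−1} = 9 (mod 11).
  i = 4 (α = 10): (10−8)(10−7)(10−3)(10−5) = 2·3·7·5 = 210 ≡ 1, so v_4 = 1^{−1} = 1 (mod 11).
  i = 5 (α = 5): (5−8)(5−7)(5−3)(5−10) = (−3)·(−2)·2·(−5) = −60 ≡ 6, so v_5 = 6^{−1} = 2 (mod 11).
  v = [4, 6, 9, 1, 2].
Step 2: syndromes of r = [9, 3, 1, 3, 2] (all sums mod 11).
  S_0 = Σ v_i r_i = 4·9 + 6·3 + 9·1 + 1·3 + 2·2 = 70 ≡ 4.
  S_1 = Σ v_i α_i r_i = 4·8·9 + 6·7·3 + 9·3·1 + 1·10·3 + 2·5·2 = 491 ≡ 7.
  α_i^2 mod 11 = [9, 5, 9, 1, 3].
  S_2 = Σ v_i α_i^2 r_i = 4·9·9 + 6·5·3 + 9·9·1 + 1·1·3 + 2·3·2 = 510 ≡ 4.
  S = (4, 7, 4) ≠ 0, so r is not a codeword (an error is present).
Step 3: locate the error. For a single error e at position i, S_ℓ = v_i·e·α_i^ℓ, so α_err = S_1/S_0.
  S_0^{−1} = 4^{−1} = 3 (mod 11), so α_err = 7·3 = 21 ≡ 10 = α_4. Error position i = 4.
  Consistency check: S_2/S_1 = 4·8 = 32 ≡ 10 = α_err ✓ (single-error assumption holds).
Step 4: error magnitude e = S_0/v_4 = S_0·∏_{j≠4}(α_4 − α_j) = 4·1 = 4 ≡ 4 (mod 11).
Step 5: correct position 4: c_4 = r_4 − e = 3 − 4 ≡ 10 (mod 11). Hence c = [9, 3, 1, 10, 2].
  Check: interpolating c through the α_i gives m(x) = 5 + 6·x (degree < 2) with m(α_i) = c_i for every i, so c is indeed a codeword.


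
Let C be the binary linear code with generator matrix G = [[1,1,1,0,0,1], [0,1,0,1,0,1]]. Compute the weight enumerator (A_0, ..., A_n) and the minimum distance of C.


Weight distribution: A_0 = 1, A_3 = 2, A_4 = 1. Minimum distance d = 3.

Enumerate all 2^2 = 4 messages m ∈ F_2^2.
For each, compute codeword c = mG in F_2^6, then tally its weight.
  m = 00 → c = 000000, weight = 0.
  m = 10 → c = 111001, weight = 4.
  m = 01 → c = 010101, weight = 3.
  m = 11 → c = 101100, weight = 3.
Tally weights:
  weight 0: 1 codewords.
  weight 3: 2 codewords.
  weight 4: 1 codewords.
Minimum distance d = smallest w > 0 with A_w > 0 = 3.
Sanity: Σ A_w = 4 = 2^2 = 4 ✓.


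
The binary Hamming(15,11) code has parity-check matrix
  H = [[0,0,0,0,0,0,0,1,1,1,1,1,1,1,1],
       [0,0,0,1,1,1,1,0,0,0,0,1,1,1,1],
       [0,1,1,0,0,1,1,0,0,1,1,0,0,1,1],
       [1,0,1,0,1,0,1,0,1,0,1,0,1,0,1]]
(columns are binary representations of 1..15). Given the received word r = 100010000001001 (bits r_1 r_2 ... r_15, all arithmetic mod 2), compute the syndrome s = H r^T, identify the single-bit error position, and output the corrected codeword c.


s = (0, 1, 1, 1)^T, error position = 7, corrected codeword c = 100010100001001

Compute s = H r^T mod 2 one row at a time:
  s_1 = 0 + 0 + 0 + 0 + 1 + 0 + 0 + 1 = 2 ≡ 0 (mod 2).
  s_2 = 0 + 1 + 0 + 0 + 1 + 0 + 0 + 1 = 3 ≡ 1 (mod 2).
  s_3 = 0 + 0 + 0 + 0 + 0 + 0 + 0 + 1 = 1 ≡ 1 (mod 2).
  s_4 = 1 + 0 + 1 + 0 + 0 + 0 + 0 + 1 = 3 ≡ 1 (mod 2).
s = (0, 1, 1, 1)^T — this equals column 7 of H (binary 0111), so error is at position 7.
Correct: flip bit 7 of r = 100010000001001 to get c = 100010100001001.


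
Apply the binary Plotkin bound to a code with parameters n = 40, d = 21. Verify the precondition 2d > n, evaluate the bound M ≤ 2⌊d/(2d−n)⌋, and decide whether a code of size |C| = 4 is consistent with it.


Plotkin bound M ≤ 20; given |C| = 4 ≤ bound (satisfied).

Check applicability: 2d = 42, n = 40.
2d − n = 2 > 0, so Plotkin applies.
Compute d/(2d−n) = 21/2 ≈ 10.5000.
⌊d/(2d−n)⌋ = 10.
Plotkin bound: M ≤ 2·10 = 20.
Given |C| = 4, check: satisfied.
This |C| is below the Plotkin bound.


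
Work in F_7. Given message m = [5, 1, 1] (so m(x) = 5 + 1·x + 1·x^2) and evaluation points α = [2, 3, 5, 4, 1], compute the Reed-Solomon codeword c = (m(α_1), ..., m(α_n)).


c = [4, 3, 0, 4, 0]

Message polynomial: m(x) = 5 + 1·x + 1·x^2 (mod 7).
For each evaluation point α_i, compute m(α_i) mod 7:
  α_1 = 2: Horner steps 1 → 3 → 4, so m(2) = 4.
  α_2 = 3: Horner steps 1 → 4 → 3, so m(3) = 3.
  α_3 = 5: Horner steps 1 → 6 → 0, so m(5) = 0.
  α_4 = 4: Horner steps 1 → 5 → 4, so m(4) = 4.
  α_5 = 1: Horner steps 1 → 2 → 0, so m(1) = 0.
Codeword c = [4, 3, 0, 4, 0] ∈ F_7^5.


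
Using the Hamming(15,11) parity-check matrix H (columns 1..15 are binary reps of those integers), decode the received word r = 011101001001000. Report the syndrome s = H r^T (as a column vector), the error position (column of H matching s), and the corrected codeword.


s = (0, 1, 1, 0)^T, error position = 6, corrected codeword c = 011100001001000

Compute s = H r^T mod 2 one row at a time:
  s_1 = 0 + 1 + 0 + 0 + 1 + 0 + 0 + 0 = 2 ≡ 0 (mod 2).
  s_2 = 1 + 0 + 1 + 0 + 1 + 0 + 0 + 0 = 3 ≡ 1 (mod 2).
  s_3 = 1 + 1 + 1 + 0 + 0 + 0 + 0 + 0 = 3 ≡ 1 (mod 2).
  s_4 = 0 + 1 + 0 + 0 + 1 + 0 + 0 + 0 = 2 ≡ 0 (mod 2).
s = (0, 1, 1, 0)^T — this equals column 6 of H (binary 0110), so error is at position 6.
Correct: flip bit 6 of r = 011101001001000 to get c = 011100001001000.


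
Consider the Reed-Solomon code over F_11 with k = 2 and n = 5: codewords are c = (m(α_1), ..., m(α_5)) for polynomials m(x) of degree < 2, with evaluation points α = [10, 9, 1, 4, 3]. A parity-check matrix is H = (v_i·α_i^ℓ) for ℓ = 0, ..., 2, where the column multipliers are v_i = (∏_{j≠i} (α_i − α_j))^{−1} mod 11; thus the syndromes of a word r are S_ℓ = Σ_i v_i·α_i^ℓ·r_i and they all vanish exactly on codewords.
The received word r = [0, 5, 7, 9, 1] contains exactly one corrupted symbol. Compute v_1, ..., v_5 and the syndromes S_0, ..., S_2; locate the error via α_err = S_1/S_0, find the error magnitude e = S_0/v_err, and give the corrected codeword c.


S = (5, 6, 5), error at position 1, error magnitude e = 9, c = [2, 5, 7, 9, 1].

Step 1: column multipliers v_i = (∏_{j≠i}(α_i − α_j))^{−1} mod 11.
  i = 1 (α = 10): (10−9)(10−1)(10−4)(10−3) = 1·9·6·7 = 378 ≡ 4, so v_1 = 4^{−1} = 3 (mod 11).
  i = 2 (α = 9): (9−10)(9−1)(9−4)(9−3) = (−1)·8·5·6 = −240 ≡ 2, so v_2 = 2^{−1} = 6 (mod 11).
  i = 3 (α = 1): (1−10)(1−9)(1−4)(1−3) = (−9)·(−8)·(−3)·(−2) = 432 ≡ 3, so v_3 = 3^{−1} = 4 (mod 11).
  i = 4 (α = 4): (4−10)(4−9)(4−1)(4−3) = (−6)·(−5)·3·1 = 90 ≡ 2, so v_4 = 2^{−1} = 6 (mod 11).
  i = 5 (α = 3): (3−10)(3−9)(3−1)(3−4) = (−7)·(−6)·2·(−1) = −84 ≡ 4, so v_5 = 4^{−1} = 3 (mod 11).
  v = [3, 6, 4, 6, 3].
Step 2: syndromes of r = [0, 5, 7, 9, 1] (all sums mod 11).
  S_0 = Σ v_i r_i = 3·0 + 6·5 + 4·7 + 6·9 + 3·1 = 115 ≡ 5.
  S_1 = Σ v_i α_i r_i = 3·10·0 + 6·9·5 + 4·1·7 + 6·4·9 + 3·3·1 = 523 ≡ 6.
  α_i^2 mod 11 = [1, 4, 1, 5, 9].
  S_2 = Σ v_i α_i^2 r_i = 3·1·0 + 6·4·5 + 4·1·7 + 6·5·9 + 3·9·1 = 445 ≡ 5.
  S = (5, 6, 5) ≠ 0, so r is not a codeword (an error is present).
Step 3: locate the error. For a single error e at position i, S_ℓ = v_i·e·α_i^ℓ, so α_err = S_1/S_0.
  S_0^{−1} = 5^{−1} = 9 (mod 11), so α_err = 6·9 = 54 ≡ 10 = α_1. Error position i = 1.
  Consistency check: S_2/S_1 = 5·2 = 10 ≡ 10 = α_err ✓ (single-error assumption holds).
Step 4: error magnitude e = S_0/v_1 = S_0·∏_{j≠1}(α_1 − α_j) = 5·4 = 20 ≡ 9 (mod 11).
Step 5: correct position 1: c_1 = r_1 − e = 0 − 9 ≡ 2 (mod 11). Hence c = [2, 5, 7, 9, 1].
  Check: interpolating c through the α_i gives m(x) = 10 + 8·x (degree < 2) with m(α_i) = c_i for every i, so c is indeed a codeword.


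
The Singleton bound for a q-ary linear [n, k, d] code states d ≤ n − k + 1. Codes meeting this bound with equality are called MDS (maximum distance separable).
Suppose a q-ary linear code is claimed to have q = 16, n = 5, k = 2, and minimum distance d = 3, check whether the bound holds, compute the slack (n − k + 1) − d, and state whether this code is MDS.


Singleton RHS = n − k + 1 = 4, slack = 1, bound satisfied, not MDS.

Singleton bound: d ≤ n − k + 1.
Here n = 5, k = 2, so n − k + 1 = 4.
Given d = 3, check d ≤ 4: YES.
Slack = (n − k + 1) − d = 1.
The code is NOT MDS (slack = 1 > 0).
Description: the claimed parameters are [5, 2, 3]_16; such a code would be non-MDS.


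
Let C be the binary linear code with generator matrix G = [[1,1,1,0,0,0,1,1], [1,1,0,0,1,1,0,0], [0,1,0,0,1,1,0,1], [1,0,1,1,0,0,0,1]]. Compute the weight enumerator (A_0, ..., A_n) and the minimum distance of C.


Weight distribution: A_0 = 1, A_2 = 2, A_3 = 2, A_4 = 3, A_5 = 6, A_6 = 2. Minimum distance d = 2.

Enumerate all 2^4 = 16 messages m ∈ F_2^4.
For each, compute codeword c = mG in F_2^8, then tally its weight.
  m = 0000 → c = 00000000, weight = 0.
  m = 1000 → c = 11100011, weight = 5.
  m = 0100 → c = 11001100, weight = 4.
  m = 1100 → c = 00101111, weight = 5.
  m = 0010 → c = 01001101, weight = 4.
  m = 1010 → c = 10101110, weight = 5.
  m = 0110 → c = 10000001, weight = 2.
  m = 1110 → c = 01100010, weight = 3.
  m = 0001 → c = 10110001, weight = 4.
  m = 1001 → c = 01010010, weight = 3.
  m = 0101 → c = 01111101, weight = 6.
  m = 1101 → c = 10011110, weight = 5.
  m = 0011 → c = 11111100, weight = 6.
  m = 1011 → c = 00011111, weight = 5.
  m = 0111 → c = 00110000, weight = 2.
  m = 1111 → c = 11010011, weight = 5.
Tally weights:
  weight 0: 1 codewords.
  weight 2: 2 codewords.
  weight 3: 2 codewords.
  weight 4: 3 codewords.
  weight 5: 6 codewords.
  weight 6: 2 codewords.
Minimum distance d = smallest w > 0 with A_w > 0 = 2.
Sanity: Σ A_w = 16 = 2^4 = 16 ✓.


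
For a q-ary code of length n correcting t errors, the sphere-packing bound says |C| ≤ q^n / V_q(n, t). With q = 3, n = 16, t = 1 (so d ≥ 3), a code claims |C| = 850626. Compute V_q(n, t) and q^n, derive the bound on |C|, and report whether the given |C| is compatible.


V_q(n, t) = 33, q^n = 43046721, Hamming bound = 1304446, |C| = 850626 ≤ bound (satisfied).

Step 1: Compute V_q(n, t) = Σ_{j=0}^1 C(n, j) (q−1)^j.
  j = 0: C(16,0)·(2)^0 = 1·1 = 1.
  j = 1: C(16,1)·(2)^1 = 16·2 = 32.
  V_q(n, t) = 1 + 32 = 33.
Step 2: q^n = 3^16 = 43046721.
Step 3: Hamming bound ⌊q^n / V_q(n,t)⌋ = ⌊43046721/33⌋ = 1304446.
Step 4: Compare |C| = 850626 to 1304446: satisfied.
The claimed |C| lies below the Hamming bound.


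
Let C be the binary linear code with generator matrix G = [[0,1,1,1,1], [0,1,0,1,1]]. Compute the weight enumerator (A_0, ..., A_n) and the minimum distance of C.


Weight distribution: A_0 = 1, A_1 = 1, A_3 = 1, A_4 = 1. Minimum distance d = 1.

Enumerate all 2^2 = 4 messages m ∈ F_2^2.
For each, compute codeword c = mG in F_2^5, then tally its weight.
  m = 00 → c = 00000, weight = 0.
  m = 10 → c = 01111, weight = 4.
  m = 01 → c = 01011, weight = 3.
  m = 11 → c = 00100, weight = 1.
Tally weights:
  weight 0: 1 codewords.
  weight 1: 1 codewords.
  weight 3: 1 codewords.
  weight 4: 1 codewords.
Minimum distance d = smallest w > 0 with A_w > 0 = 1.
Sanity: Σ A_w = 4 = 2^2 = 4 ✓.


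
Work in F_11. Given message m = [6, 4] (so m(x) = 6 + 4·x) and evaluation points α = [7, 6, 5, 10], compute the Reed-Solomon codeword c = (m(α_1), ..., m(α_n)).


c = [1, 8, 4, 2]

Message polynomial: m(x) = 6 + 4·x (mod 11).
For each evaluation point α_i, compute m(α_i) mod 11:
  α_1 = 7: Horner steps 4 → 1, so m(7) = 1.
  α_2 = 6: Horner steps 4 → 8, so m(6) = 8.
  α_3 = 5: Horner steps 4 → 4, so m(5) = 4.
  α_4 = 10: Horner steps 4 → 2, so m(10) = 2.
Codeword c = [1, 8, 4, 2] ∈ F_11^4.


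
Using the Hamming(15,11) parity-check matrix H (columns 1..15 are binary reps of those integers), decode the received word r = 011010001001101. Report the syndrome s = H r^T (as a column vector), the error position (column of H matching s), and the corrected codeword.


s = (0, 0, 1, 1)^T, error position = 3, corrected codeword c = 010010001001101

Compute s = H r^T mod 2 one row at a time:
  s_1 = 0 + 1 + 0 + 0 + 1 + 1 + 0 + 1 = 4 ≡ 0 (mod 2).
  s_2 = 0 + 1 + 0 + 0 + 1 + 1 + 0 + 1 = 4 ≡ 0 (mod 2).
  s_3 = 1 + 1 + 0 + 0 + 0 + 0 + 0 + 1 = 3 ≡ 1 (mod 2).
  s_4 = 0 + 1 + 1 + 0 + 1 + 0 + 1 + 1 = 5 ≡ 1 (mod 2).
s = (0, 0, 1, 1)^T — this equals column 3 of H (binary 0011), so error is at position 3.
Correct: flip bit 3 of r = 011010001001101 to get c = 010010001001101.


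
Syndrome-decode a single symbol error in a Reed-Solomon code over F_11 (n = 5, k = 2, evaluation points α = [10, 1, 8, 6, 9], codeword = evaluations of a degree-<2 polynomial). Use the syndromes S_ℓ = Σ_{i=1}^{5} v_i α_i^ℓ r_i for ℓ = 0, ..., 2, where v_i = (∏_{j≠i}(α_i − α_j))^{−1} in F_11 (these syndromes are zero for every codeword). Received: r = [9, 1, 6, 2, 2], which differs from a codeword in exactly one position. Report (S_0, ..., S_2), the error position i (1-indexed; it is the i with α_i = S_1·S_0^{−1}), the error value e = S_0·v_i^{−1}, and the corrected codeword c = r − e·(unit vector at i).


S = (10, 5, 8), error at position 4, error magnitude e = 10, c = [9, 1, 6, 3, 2].

Step 1: column multipliers v_i = (∏_{j≠i}(α_i − α_j))^{−1} mod 11.
  i = 1 (α = 10): (10−1)(10−8)(10−6)(10−9) = 9·2·4·1 = 72 ≡ 6, so v_1 = 6^{−1} = 2 (mod 11).
  i = 2 (α = 1): (1−10)(1−8)(1−6)(1−9) = (−9)·(−7)·(−5)·(−8) = 2520 ≡ 1, so v_2 = 1^{−1} = 1 (mod 11).
  i = 3 (α = 8): (8−10)(8−1)(8−6)(8−9) = (−2)·7·2·(−1) = 28 ≡ 6, so v_3 = 6^{−1} = 2 (mod 11).
  i = 4 (α = 6): (6−10)(6−1)(6−8)(6−9) = (−4)·5·(−2)·(−3) = −120 ≡ 1, so v_4 = 1^{−1} = 1 (mod 11).
  i = 5 (α = 9): (9−10)(9−1)(9−8)(9−6) = (−1)·8·1·3 = −24 ≡ 9, so v_5 = 9^{−1} = 5 (mod 11).
  v = [2, 1, 2, 1, 5].
Step 2: syndromes of r = [9, 1, 6, 2, 2] (all sums mod 11).
  S_0 = Σ v_i r_i = 2·9 + 1·1 + 2·6 + 1·2 + 5·2 = 43 ≡ 10.
  S_1 = Σ v_i α_i r_i = 2·10·9 + 1·1·1 + 2·8·6 + 1·6·2 + 5·9·2 = 379 ≡ 5.
  α_i^2 mod 11 = [1, 1, 9, 3, 4].
  S_2 = Σ v_i α_i^2 r_i = 2·1·9 + 1·1·1 + 2·9·6 + 1·3·2 + 5·4·2 = 173 ≡ 8.
  S = (10, 5, 8) ≠ 0, so r is not a codeword (an error is present).
Step 3: locate the error. For a single error e at position i, S_ℓ = v_i·e·α_i^ℓ, so α_err = S_1/S_0.
  S_0^{−1} = 10^{−1} = 10 (mod 11), so α_err = 5·10 = 50 ≡ 6 = α_4. Error position i = 4.
  Consistency check: S_2/S_1 = 8·9 = 72 ≡ 6 = α_err ✓ (single-error assumption holds).
Step 4: error magnitude e = S_0/v_4 = S_0·∏_{j≠4}(α_4 − α_j) = 10·1 = 10 ≡ 10 (mod 11).
Step 5: correct position 4: c_4 = r_4 − e = 2 − 10 ≡ 3 (mod 11). Hence c = [9, 1, 6, 3, 2].
  Check: interpolating c through the α_i gives m(x) = 5 + 7·x (degree < 2) with m(α_i) = c_i for every i, so c is indeed a codeword.


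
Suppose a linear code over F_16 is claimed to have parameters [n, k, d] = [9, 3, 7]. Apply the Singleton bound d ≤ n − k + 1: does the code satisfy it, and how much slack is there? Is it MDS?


Singleton RHS = n − k + 1 = 7, slack = 0, bound satisfied, MDS.

Singleton bound: d ≤ n − k + 1.
Here n = 9, k = 3, so n − k + 1 = 7.
Given d = 7, check d ≤ 7: YES.
Slack = (n − k + 1) − d = 0.
The code is MDS (slack = 0).
Description: the claimed parameters are [9, 3, 7]_16; such a code would be MDS (meets Singleton bound).


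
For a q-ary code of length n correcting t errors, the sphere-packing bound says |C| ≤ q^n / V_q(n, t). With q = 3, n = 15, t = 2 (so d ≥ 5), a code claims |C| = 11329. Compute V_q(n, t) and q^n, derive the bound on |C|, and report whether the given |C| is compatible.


V_q(n, t) = 451, q^n = 14348907, Hamming bound = 31815, |C| = 11329 ≤ bound (satisfied).

Step 1: Compute V_q(n, t) = Σ_{j=0}^2 C(n, j) (q−1)^j.
  j = 0: C(15,0)·(2)^0 = 1·1 = 1.
  j = 1: C(15,1)·(2)^1 = 15·2 = 30.
  j = 2: C(15,2)·(2)^2 = 105·4 = 420.
  V_q(n, t) = 1 + 30 + 420 = 451.
Step 2: q^n = 3^15 = 14348907.
Step 3: Hamming bound ⌊q^n / V_q(n,t)⌋ = ⌊14348907/451⌋ = 31815.
Step 4: Compare |C| = 11329 to 31815: satisfied.
The claimed |C| lies below the Hamming bound.


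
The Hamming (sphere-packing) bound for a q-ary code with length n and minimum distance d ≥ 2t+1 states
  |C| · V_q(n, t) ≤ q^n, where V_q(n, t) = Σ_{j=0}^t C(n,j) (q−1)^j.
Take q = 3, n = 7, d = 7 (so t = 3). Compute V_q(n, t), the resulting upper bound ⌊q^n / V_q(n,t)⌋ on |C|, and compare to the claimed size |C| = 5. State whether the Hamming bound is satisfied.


V_q(n, t) = 379, q^n = 2187, Hamming bound = 5, |C| = 5 ≤ bound (satisfied).

Step 1: Compute V_q(n, t) = Σ_{j=0}^3 C(n, j) (q−1)^j.
  j = 0: C(7,0)·(2)^0 = 1·1 = 1.
  j = 1: C(7,1)·(2)^1 = 7·2 = 14.
  j = 2: C(7,2)·(2)^2 = 21·4 = 84.
  j = 3: C(7,3)·(2)^3 = 35·8 = 280.
  V_q(n, t) = 1 + 14 + 84 + 280 = 379.
Step 2: q^n = 3^7 = 2187.
Step 3: Hamming bound ⌊q^n / V_q(n,t)⌋ = ⌊2187/379⌋ = 5.
Step 4: Compare |C| = 5 to 5: satisfied.
The claimed |C| lies at the Hamming bound (tight).


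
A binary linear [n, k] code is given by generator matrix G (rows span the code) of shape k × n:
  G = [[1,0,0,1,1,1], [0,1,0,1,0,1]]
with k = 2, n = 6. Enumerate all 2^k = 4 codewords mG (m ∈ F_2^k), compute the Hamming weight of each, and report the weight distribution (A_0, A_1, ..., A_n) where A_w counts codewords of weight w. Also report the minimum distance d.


Weight distribution: A_0 = 1, A_3 = 2, A_4 = 1. Minimum distance d = 3.

Enumerate all 2^2 = 4 messages m ∈ F_2^2.
For each, compute codeword c = mG in F_2^6, then tally its weight.
  m = 00 → c = 000000, weight = 0.
  m = 10 → c = 100111, weight = 4.
  m = 01 → c = 010101, weight = 3.
  m = 11 → c = 110010, weight = 3.
Tally weights:
  weight 0: 1 codewords.
  weight 3: 2 codewords.
  weight 4: 1 codewords.
Minimum distance d = smallest w > 0 with A_w > 0 = 3.
Sanity: Σ A_w = 4 = 2^2 = 4 ✓.


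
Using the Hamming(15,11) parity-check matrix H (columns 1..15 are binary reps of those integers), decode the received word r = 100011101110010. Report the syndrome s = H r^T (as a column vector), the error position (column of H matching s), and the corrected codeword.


s = (0, 0, 1, 1)^T, error position = 3, corrected codeword c = 101011101110010

Compute s = H r^T mod 2 one row at a time:
  s_1 = 0 + 1 + 1 + 1 + 0 + 0 + 1 + 0 = 4 ≡ 0 (mod 2).
  s_2 = 0 + 1 + 1 + 1 + 0 + 0 + 1 + 0 = 4 ≡ 0 (mod 2).
  s_3 = 0 + 0 + 1 + 1 + 1 + 1 + 1 + 0 = 5 ≡ 1 (mod 2).
  s_4 = 1 + 0 + 1 + 1 + 1 + 1 + 0 + 0 = 5 ≡ 1 (mod 2).
s = (0, 0, 1, 1)^T — this equals column 3 of H (binary 0011), so error is at position 3.
Correct: flip bit 3 of r = 100011101110010 to get c = 101011101110010.
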